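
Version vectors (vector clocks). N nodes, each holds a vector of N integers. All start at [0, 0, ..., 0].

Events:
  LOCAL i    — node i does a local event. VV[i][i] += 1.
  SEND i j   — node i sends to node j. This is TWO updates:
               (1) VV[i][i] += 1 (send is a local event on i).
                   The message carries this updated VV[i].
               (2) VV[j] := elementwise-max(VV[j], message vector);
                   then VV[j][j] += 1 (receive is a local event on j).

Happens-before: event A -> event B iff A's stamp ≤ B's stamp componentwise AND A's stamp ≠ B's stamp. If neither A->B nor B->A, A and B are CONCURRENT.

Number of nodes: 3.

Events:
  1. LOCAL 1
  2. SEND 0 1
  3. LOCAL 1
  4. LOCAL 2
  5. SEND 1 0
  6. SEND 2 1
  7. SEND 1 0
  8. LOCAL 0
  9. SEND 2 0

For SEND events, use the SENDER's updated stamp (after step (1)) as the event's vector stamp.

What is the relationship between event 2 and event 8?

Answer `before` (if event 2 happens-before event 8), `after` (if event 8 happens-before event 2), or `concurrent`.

Initial: VV[0]=[0, 0, 0]
Initial: VV[1]=[0, 0, 0]
Initial: VV[2]=[0, 0, 0]
Event 1: LOCAL 1: VV[1][1]++ -> VV[1]=[0, 1, 0]
Event 2: SEND 0->1: VV[0][0]++ -> VV[0]=[1, 0, 0], msg_vec=[1, 0, 0]; VV[1]=max(VV[1],msg_vec) then VV[1][1]++ -> VV[1]=[1, 2, 0]
Event 3: LOCAL 1: VV[1][1]++ -> VV[1]=[1, 3, 0]
Event 4: LOCAL 2: VV[2][2]++ -> VV[2]=[0, 0, 1]
Event 5: SEND 1->0: VV[1][1]++ -> VV[1]=[1, 4, 0], msg_vec=[1, 4, 0]; VV[0]=max(VV[0],msg_vec) then VV[0][0]++ -> VV[0]=[2, 4, 0]
Event 6: SEND 2->1: VV[2][2]++ -> VV[2]=[0, 0, 2], msg_vec=[0, 0, 2]; VV[1]=max(VV[1],msg_vec) then VV[1][1]++ -> VV[1]=[1, 5, 2]
Event 7: SEND 1->0: VV[1][1]++ -> VV[1]=[1, 6, 2], msg_vec=[1, 6, 2]; VV[0]=max(VV[0],msg_vec) then VV[0][0]++ -> VV[0]=[3, 6, 2]
Event 8: LOCAL 0: VV[0][0]++ -> VV[0]=[4, 6, 2]
Event 9: SEND 2->0: VV[2][2]++ -> VV[2]=[0, 0, 3], msg_vec=[0, 0, 3]; VV[0]=max(VV[0],msg_vec) then VV[0][0]++ -> VV[0]=[5, 6, 3]
Event 2 stamp: [1, 0, 0]
Event 8 stamp: [4, 6, 2]
[1, 0, 0] <= [4, 6, 2]? True
[4, 6, 2] <= [1, 0, 0]? False
Relation: before

Answer: before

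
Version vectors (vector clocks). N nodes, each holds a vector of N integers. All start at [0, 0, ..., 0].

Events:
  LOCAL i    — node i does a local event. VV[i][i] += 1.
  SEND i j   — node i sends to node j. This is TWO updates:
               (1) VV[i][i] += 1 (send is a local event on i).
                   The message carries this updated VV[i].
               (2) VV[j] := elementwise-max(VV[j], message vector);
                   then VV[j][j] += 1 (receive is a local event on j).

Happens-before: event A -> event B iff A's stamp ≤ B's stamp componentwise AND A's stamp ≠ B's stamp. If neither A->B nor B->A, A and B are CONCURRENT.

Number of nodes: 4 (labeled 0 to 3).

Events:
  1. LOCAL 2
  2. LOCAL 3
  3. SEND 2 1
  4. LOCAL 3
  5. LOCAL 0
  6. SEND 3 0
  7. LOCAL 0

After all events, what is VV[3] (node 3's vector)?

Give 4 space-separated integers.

Initial: VV[0]=[0, 0, 0, 0]
Initial: VV[1]=[0, 0, 0, 0]
Initial: VV[2]=[0, 0, 0, 0]
Initial: VV[3]=[0, 0, 0, 0]
Event 1: LOCAL 2: VV[2][2]++ -> VV[2]=[0, 0, 1, 0]
Event 2: LOCAL 3: VV[3][3]++ -> VV[3]=[0, 0, 0, 1]
Event 3: SEND 2->1: VV[2][2]++ -> VV[2]=[0, 0, 2, 0], msg_vec=[0, 0, 2, 0]; VV[1]=max(VV[1],msg_vec) then VV[1][1]++ -> VV[1]=[0, 1, 2, 0]
Event 4: LOCAL 3: VV[3][3]++ -> VV[3]=[0, 0, 0, 2]
Event 5: LOCAL 0: VV[0][0]++ -> VV[0]=[1, 0, 0, 0]
Event 6: SEND 3->0: VV[3][3]++ -> VV[3]=[0, 0, 0, 3], msg_vec=[0, 0, 0, 3]; VV[0]=max(VV[0],msg_vec) then VV[0][0]++ -> VV[0]=[2, 0, 0, 3]
Event 7: LOCAL 0: VV[0][0]++ -> VV[0]=[3, 0, 0, 3]
Final vectors: VV[0]=[3, 0, 0, 3]; VV[1]=[0, 1, 2, 0]; VV[2]=[0, 0, 2, 0]; VV[3]=[0, 0, 0, 3]

Answer: 0 0 0 3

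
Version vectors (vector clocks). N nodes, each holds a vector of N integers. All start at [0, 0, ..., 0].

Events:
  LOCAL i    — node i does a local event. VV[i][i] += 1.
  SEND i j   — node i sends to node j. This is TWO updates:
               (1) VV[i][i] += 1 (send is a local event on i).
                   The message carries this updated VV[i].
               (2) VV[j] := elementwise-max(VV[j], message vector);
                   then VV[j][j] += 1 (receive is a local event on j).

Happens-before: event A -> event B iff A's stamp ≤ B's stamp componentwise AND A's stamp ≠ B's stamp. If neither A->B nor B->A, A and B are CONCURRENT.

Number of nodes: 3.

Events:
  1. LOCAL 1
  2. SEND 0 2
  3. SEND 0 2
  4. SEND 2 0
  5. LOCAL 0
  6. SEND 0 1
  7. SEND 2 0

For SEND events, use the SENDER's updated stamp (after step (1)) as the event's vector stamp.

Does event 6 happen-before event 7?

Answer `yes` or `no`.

Initial: VV[0]=[0, 0, 0]
Initial: VV[1]=[0, 0, 0]
Initial: VV[2]=[0, 0, 0]
Event 1: LOCAL 1: VV[1][1]++ -> VV[1]=[0, 1, 0]
Event 2: SEND 0->2: VV[0][0]++ -> VV[0]=[1, 0, 0], msg_vec=[1, 0, 0]; VV[2]=max(VV[2],msg_vec) then VV[2][2]++ -> VV[2]=[1, 0, 1]
Event 3: SEND 0->2: VV[0][0]++ -> VV[0]=[2, 0, 0], msg_vec=[2, 0, 0]; VV[2]=max(VV[2],msg_vec) then VV[2][2]++ -> VV[2]=[2, 0, 2]
Event 4: SEND 2->0: VV[2][2]++ -> VV[2]=[2, 0, 3], msg_vec=[2, 0, 3]; VV[0]=max(VV[0],msg_vec) then VV[0][0]++ -> VV[0]=[3, 0, 3]
Event 5: LOCAL 0: VV[0][0]++ -> VV[0]=[4, 0, 3]
Event 6: SEND 0->1: VV[0][0]++ -> VV[0]=[5, 0, 3], msg_vec=[5, 0, 3]; VV[1]=max(VV[1],msg_vec) then VV[1][1]++ -> VV[1]=[5, 2, 3]
Event 7: SEND 2->0: VV[2][2]++ -> VV[2]=[2, 0, 4], msg_vec=[2, 0, 4]; VV[0]=max(VV[0],msg_vec) then VV[0][0]++ -> VV[0]=[6, 0, 4]
Event 6 stamp: [5, 0, 3]
Event 7 stamp: [2, 0, 4]
[5, 0, 3] <= [2, 0, 4]? False. Equal? False. Happens-before: False

Answer: no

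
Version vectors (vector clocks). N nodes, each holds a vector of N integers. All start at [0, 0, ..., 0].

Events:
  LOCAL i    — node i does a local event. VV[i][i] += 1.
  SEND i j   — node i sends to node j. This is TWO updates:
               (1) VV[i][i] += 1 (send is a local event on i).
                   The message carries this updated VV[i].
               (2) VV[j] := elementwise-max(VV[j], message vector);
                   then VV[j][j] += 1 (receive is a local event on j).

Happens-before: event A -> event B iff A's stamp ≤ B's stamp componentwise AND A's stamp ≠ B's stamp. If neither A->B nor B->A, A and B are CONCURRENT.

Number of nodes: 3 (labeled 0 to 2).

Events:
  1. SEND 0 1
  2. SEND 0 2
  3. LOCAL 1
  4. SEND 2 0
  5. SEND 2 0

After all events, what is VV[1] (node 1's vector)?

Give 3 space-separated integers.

Initial: VV[0]=[0, 0, 0]
Initial: VV[1]=[0, 0, 0]
Initial: VV[2]=[0, 0, 0]
Event 1: SEND 0->1: VV[0][0]++ -> VV[0]=[1, 0, 0], msg_vec=[1, 0, 0]; VV[1]=max(VV[1],msg_vec) then VV[1][1]++ -> VV[1]=[1, 1, 0]
Event 2: SEND 0->2: VV[0][0]++ -> VV[0]=[2, 0, 0], msg_vec=[2, 0, 0]; VV[2]=max(VV[2],msg_vec) then VV[2][2]++ -> VV[2]=[2, 0, 1]
Event 3: LOCAL 1: VV[1][1]++ -> VV[1]=[1, 2, 0]
Event 4: SEND 2->0: VV[2][2]++ -> VV[2]=[2, 0, 2], msg_vec=[2, 0, 2]; VV[0]=max(VV[0],msg_vec) then VV[0][0]++ -> VV[0]=[3, 0, 2]
Event 5: SEND 2->0: VV[2][2]++ -> VV[2]=[2, 0, 3], msg_vec=[2, 0, 3]; VV[0]=max(VV[0],msg_vec) then VV[0][0]++ -> VV[0]=[4, 0, 3]
Final vectors: VV[0]=[4, 0, 3]; VV[1]=[1, 2, 0]; VV[2]=[2, 0, 3]

Answer: 1 2 0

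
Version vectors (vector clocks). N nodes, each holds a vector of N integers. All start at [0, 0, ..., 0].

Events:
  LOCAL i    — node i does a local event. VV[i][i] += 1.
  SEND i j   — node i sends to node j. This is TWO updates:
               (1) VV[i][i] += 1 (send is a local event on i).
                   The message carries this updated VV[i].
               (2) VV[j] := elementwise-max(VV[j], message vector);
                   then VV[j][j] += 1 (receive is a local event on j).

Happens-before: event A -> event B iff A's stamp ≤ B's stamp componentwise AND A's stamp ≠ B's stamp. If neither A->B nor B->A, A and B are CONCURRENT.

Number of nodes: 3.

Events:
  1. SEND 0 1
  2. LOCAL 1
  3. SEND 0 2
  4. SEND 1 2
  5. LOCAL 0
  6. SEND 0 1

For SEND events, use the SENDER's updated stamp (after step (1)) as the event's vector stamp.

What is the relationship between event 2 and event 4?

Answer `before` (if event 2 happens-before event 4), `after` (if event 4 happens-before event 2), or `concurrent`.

Initial: VV[0]=[0, 0, 0]
Initial: VV[1]=[0, 0, 0]
Initial: VV[2]=[0, 0, 0]
Event 1: SEND 0->1: VV[0][0]++ -> VV[0]=[1, 0, 0], msg_vec=[1, 0, 0]; VV[1]=max(VV[1],msg_vec) then VV[1][1]++ -> VV[1]=[1, 1, 0]
Event 2: LOCAL 1: VV[1][1]++ -> VV[1]=[1, 2, 0]
Event 3: SEND 0->2: VV[0][0]++ -> VV[0]=[2, 0, 0], msg_vec=[2, 0, 0]; VV[2]=max(VV[2],msg_vec) then VV[2][2]++ -> VV[2]=[2, 0, 1]
Event 4: SEND 1->2: VV[1][1]++ -> VV[1]=[1, 3, 0], msg_vec=[1, 3, 0]; VV[2]=max(VV[2],msg_vec) then VV[2][2]++ -> VV[2]=[2, 3, 2]
Event 5: LOCAL 0: VV[0][0]++ -> VV[0]=[3, 0, 0]
Event 6: SEND 0->1: VV[0][0]++ -> VV[0]=[4, 0, 0], msg_vec=[4, 0, 0]; VV[1]=max(VV[1],msg_vec) then VV[1][1]++ -> VV[1]=[4, 4, 0]
Event 2 stamp: [1, 2, 0]
Event 4 stamp: [1, 3, 0]
[1, 2, 0] <= [1, 3, 0]? True
[1, 3, 0] <= [1, 2, 0]? False
Relation: before

Answer: before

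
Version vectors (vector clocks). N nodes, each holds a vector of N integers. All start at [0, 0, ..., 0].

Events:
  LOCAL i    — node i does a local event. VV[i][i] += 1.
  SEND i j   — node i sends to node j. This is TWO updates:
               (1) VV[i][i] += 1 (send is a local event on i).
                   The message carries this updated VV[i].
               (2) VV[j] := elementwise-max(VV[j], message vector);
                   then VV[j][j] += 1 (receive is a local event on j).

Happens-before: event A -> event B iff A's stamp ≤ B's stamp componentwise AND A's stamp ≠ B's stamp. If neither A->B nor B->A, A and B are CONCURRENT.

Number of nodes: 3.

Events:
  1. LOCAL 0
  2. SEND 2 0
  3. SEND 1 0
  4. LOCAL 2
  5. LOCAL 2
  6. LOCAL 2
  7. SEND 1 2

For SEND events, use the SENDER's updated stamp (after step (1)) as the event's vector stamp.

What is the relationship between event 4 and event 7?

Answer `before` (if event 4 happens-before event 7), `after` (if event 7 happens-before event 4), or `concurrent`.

Answer: concurrent

Derivation:
Initial: VV[0]=[0, 0, 0]
Initial: VV[1]=[0, 0, 0]
Initial: VV[2]=[0, 0, 0]
Event 1: LOCAL 0: VV[0][0]++ -> VV[0]=[1, 0, 0]
Event 2: SEND 2->0: VV[2][2]++ -> VV[2]=[0, 0, 1], msg_vec=[0, 0, 1]; VV[0]=max(VV[0],msg_vec) then VV[0][0]++ -> VV[0]=[2, 0, 1]
Event 3: SEND 1->0: VV[1][1]++ -> VV[1]=[0, 1, 0], msg_vec=[0, 1, 0]; VV[0]=max(VV[0],msg_vec) then VV[0][0]++ -> VV[0]=[3, 1, 1]
Event 4: LOCAL 2: VV[2][2]++ -> VV[2]=[0, 0, 2]
Event 5: LOCAL 2: VV[2][2]++ -> VV[2]=[0, 0, 3]
Event 6: LOCAL 2: VV[2][2]++ -> VV[2]=[0, 0, 4]
Event 7: SEND 1->2: VV[1][1]++ -> VV[1]=[0, 2, 0], msg_vec=[0, 2, 0]; VV[2]=max(VV[2],msg_vec) then VV[2][2]++ -> VV[2]=[0, 2, 5]
Event 4 stamp: [0, 0, 2]
Event 7 stamp: [0, 2, 0]
[0, 0, 2] <= [0, 2, 0]? False
[0, 2, 0] <= [0, 0, 2]? False
Relation: concurrent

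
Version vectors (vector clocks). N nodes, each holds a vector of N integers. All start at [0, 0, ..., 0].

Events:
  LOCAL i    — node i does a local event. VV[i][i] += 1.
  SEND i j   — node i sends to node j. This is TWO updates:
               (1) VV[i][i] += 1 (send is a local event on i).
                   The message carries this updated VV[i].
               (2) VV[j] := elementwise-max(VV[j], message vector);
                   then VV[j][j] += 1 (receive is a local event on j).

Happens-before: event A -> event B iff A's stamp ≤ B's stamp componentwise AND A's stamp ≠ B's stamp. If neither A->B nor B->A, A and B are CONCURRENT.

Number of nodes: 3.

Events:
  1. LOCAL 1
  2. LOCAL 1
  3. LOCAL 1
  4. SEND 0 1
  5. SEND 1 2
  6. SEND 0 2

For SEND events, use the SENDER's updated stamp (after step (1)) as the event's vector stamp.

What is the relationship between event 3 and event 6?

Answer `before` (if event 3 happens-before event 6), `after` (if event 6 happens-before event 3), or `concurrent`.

Answer: concurrent

Derivation:
Initial: VV[0]=[0, 0, 0]
Initial: VV[1]=[0, 0, 0]
Initial: VV[2]=[0, 0, 0]
Event 1: LOCAL 1: VV[1][1]++ -> VV[1]=[0, 1, 0]
Event 2: LOCAL 1: VV[1][1]++ -> VV[1]=[0, 2, 0]
Event 3: LOCAL 1: VV[1][1]++ -> VV[1]=[0, 3, 0]
Event 4: SEND 0->1: VV[0][0]++ -> VV[0]=[1, 0, 0], msg_vec=[1, 0, 0]; VV[1]=max(VV[1],msg_vec) then VV[1][1]++ -> VV[1]=[1, 4, 0]
Event 5: SEND 1->2: VV[1][1]++ -> VV[1]=[1, 5, 0], msg_vec=[1, 5, 0]; VV[2]=max(VV[2],msg_vec) then VV[2][2]++ -> VV[2]=[1, 5, 1]
Event 6: SEND 0->2: VV[0][0]++ -> VV[0]=[2, 0, 0], msg_vec=[2, 0, 0]; VV[2]=max(VV[2],msg_vec) then VV[2][2]++ -> VV[2]=[2, 5, 2]
Event 3 stamp: [0, 3, 0]
Event 6 stamp: [2, 0, 0]
[0, 3, 0] <= [2, 0, 0]? False
[2, 0, 0] <= [0, 3, 0]? False
Relation: concurrent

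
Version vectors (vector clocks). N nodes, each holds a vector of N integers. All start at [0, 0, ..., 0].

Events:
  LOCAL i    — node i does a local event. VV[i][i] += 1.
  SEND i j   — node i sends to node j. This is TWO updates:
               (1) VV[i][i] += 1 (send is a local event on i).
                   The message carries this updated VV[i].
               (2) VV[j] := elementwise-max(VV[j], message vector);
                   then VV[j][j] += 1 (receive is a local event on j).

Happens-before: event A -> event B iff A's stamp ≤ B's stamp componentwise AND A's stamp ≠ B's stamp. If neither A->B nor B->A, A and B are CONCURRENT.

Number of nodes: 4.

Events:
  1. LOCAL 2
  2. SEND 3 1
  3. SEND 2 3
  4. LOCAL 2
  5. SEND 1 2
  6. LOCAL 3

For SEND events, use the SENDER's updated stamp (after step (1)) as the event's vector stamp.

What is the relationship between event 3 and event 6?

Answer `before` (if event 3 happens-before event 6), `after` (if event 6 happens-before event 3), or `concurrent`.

Answer: before

Derivation:
Initial: VV[0]=[0, 0, 0, 0]
Initial: VV[1]=[0, 0, 0, 0]
Initial: VV[2]=[0, 0, 0, 0]
Initial: VV[3]=[0, 0, 0, 0]
Event 1: LOCAL 2: VV[2][2]++ -> VV[2]=[0, 0, 1, 0]
Event 2: SEND 3->1: VV[3][3]++ -> VV[3]=[0, 0, 0, 1], msg_vec=[0, 0, 0, 1]; VV[1]=max(VV[1],msg_vec) then VV[1][1]++ -> VV[1]=[0, 1, 0, 1]
Event 3: SEND 2->3: VV[2][2]++ -> VV[2]=[0, 0, 2, 0], msg_vec=[0, 0, 2, 0]; VV[3]=max(VV[3],msg_vec) then VV[3][3]++ -> VV[3]=[0, 0, 2, 2]
Event 4: LOCAL 2: VV[2][2]++ -> VV[2]=[0, 0, 3, 0]
Event 5: SEND 1->2: VV[1][1]++ -> VV[1]=[0, 2, 0, 1], msg_vec=[0, 2, 0, 1]; VV[2]=max(VV[2],msg_vec) then VV[2][2]++ -> VV[2]=[0, 2, 4, 1]
Event 6: LOCAL 3: VV[3][3]++ -> VV[3]=[0, 0, 2, 3]
Event 3 stamp: [0, 0, 2, 0]
Event 6 stamp: [0, 0, 2, 3]
[0, 0, 2, 0] <= [0, 0, 2, 3]? True
[0, 0, 2, 3] <= [0, 0, 2, 0]? False
Relation: before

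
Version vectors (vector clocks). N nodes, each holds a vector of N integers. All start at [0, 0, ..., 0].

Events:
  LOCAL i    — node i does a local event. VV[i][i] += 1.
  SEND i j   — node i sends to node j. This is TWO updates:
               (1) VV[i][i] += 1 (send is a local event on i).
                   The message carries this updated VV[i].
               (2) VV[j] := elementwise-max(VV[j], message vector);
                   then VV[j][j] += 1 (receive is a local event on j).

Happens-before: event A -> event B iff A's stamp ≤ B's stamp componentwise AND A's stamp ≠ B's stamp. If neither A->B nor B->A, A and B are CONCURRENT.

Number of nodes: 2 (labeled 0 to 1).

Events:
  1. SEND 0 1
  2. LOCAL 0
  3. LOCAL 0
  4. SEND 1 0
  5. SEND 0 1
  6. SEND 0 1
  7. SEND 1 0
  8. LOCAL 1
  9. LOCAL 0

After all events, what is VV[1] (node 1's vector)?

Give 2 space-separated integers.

Initial: VV[0]=[0, 0]
Initial: VV[1]=[0, 0]
Event 1: SEND 0->1: VV[0][0]++ -> VV[0]=[1, 0], msg_vec=[1, 0]; VV[1]=max(VV[1],msg_vec) then VV[1][1]++ -> VV[1]=[1, 1]
Event 2: LOCAL 0: VV[0][0]++ -> VV[0]=[2, 0]
Event 3: LOCAL 0: VV[0][0]++ -> VV[0]=[3, 0]
Event 4: SEND 1->0: VV[1][1]++ -> VV[1]=[1, 2], msg_vec=[1, 2]; VV[0]=max(VV[0],msg_vec) then VV[0][0]++ -> VV[0]=[4, 2]
Event 5: SEND 0->1: VV[0][0]++ -> VV[0]=[5, 2], msg_vec=[5, 2]; VV[1]=max(VV[1],msg_vec) then VV[1][1]++ -> VV[1]=[5, 3]
Event 6: SEND 0->1: VV[0][0]++ -> VV[0]=[6, 2], msg_vec=[6, 2]; VV[1]=max(VV[1],msg_vec) then VV[1][1]++ -> VV[1]=[6, 4]
Event 7: SEND 1->0: VV[1][1]++ -> VV[1]=[6, 5], msg_vec=[6, 5]; VV[0]=max(VV[0],msg_vec) then VV[0][0]++ -> VV[0]=[7, 5]
Event 8: LOCAL 1: VV[1][1]++ -> VV[1]=[6, 6]
Event 9: LOCAL 0: VV[0][0]++ -> VV[0]=[8, 5]
Final vectors: VV[0]=[8, 5]; VV[1]=[6, 6]

Answer: 6 6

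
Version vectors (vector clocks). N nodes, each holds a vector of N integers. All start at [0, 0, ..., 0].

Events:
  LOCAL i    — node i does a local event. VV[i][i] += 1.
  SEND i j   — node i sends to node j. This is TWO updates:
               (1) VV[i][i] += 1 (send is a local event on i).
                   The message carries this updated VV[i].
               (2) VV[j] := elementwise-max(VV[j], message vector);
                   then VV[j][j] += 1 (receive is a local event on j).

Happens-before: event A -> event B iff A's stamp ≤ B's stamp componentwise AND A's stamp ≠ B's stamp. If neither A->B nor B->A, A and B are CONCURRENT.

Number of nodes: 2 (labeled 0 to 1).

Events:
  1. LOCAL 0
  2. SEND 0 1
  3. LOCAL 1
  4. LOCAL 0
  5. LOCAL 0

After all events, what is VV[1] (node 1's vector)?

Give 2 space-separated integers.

Initial: VV[0]=[0, 0]
Initial: VV[1]=[0, 0]
Event 1: LOCAL 0: VV[0][0]++ -> VV[0]=[1, 0]
Event 2: SEND 0->1: VV[0][0]++ -> VV[0]=[2, 0], msg_vec=[2, 0]; VV[1]=max(VV[1],msg_vec) then VV[1][1]++ -> VV[1]=[2, 1]
Event 3: LOCAL 1: VV[1][1]++ -> VV[1]=[2, 2]
Event 4: LOCAL 0: VV[0][0]++ -> VV[0]=[3, 0]
Event 5: LOCAL 0: VV[0][0]++ -> VV[0]=[4, 0]
Final vectors: VV[0]=[4, 0]; VV[1]=[2, 2]

Answer: 2 2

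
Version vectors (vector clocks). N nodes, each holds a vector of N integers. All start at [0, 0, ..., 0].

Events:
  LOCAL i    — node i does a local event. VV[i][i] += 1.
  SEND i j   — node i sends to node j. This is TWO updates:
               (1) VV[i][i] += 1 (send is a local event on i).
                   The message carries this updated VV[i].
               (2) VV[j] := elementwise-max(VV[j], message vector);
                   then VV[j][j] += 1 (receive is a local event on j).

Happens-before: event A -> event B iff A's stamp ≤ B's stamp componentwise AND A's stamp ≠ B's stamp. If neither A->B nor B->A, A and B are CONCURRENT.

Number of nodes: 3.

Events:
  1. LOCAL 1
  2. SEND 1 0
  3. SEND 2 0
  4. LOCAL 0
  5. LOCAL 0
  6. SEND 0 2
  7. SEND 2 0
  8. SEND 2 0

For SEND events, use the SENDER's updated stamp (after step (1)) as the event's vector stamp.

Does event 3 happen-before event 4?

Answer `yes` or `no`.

Answer: yes

Derivation:
Initial: VV[0]=[0, 0, 0]
Initial: VV[1]=[0, 0, 0]
Initial: VV[2]=[0, 0, 0]
Event 1: LOCAL 1: VV[1][1]++ -> VV[1]=[0, 1, 0]
Event 2: SEND 1->0: VV[1][1]++ -> VV[1]=[0, 2, 0], msg_vec=[0, 2, 0]; VV[0]=max(VV[0],msg_vec) then VV[0][0]++ -> VV[0]=[1, 2, 0]
Event 3: SEND 2->0: VV[2][2]++ -> VV[2]=[0, 0, 1], msg_vec=[0, 0, 1]; VV[0]=max(VV[0],msg_vec) then VV[0][0]++ -> VV[0]=[2, 2, 1]
Event 4: LOCAL 0: VV[0][0]++ -> VV[0]=[3, 2, 1]
Event 5: LOCAL 0: VV[0][0]++ -> VV[0]=[4, 2, 1]
Event 6: SEND 0->2: VV[0][0]++ -> VV[0]=[5, 2, 1], msg_vec=[5, 2, 1]; VV[2]=max(VV[2],msg_vec) then VV[2][2]++ -> VV[2]=[5, 2, 2]
Event 7: SEND 2->0: VV[2][2]++ -> VV[2]=[5, 2, 3], msg_vec=[5, 2, 3]; VV[0]=max(VV[0],msg_vec) then VV[0][0]++ -> VV[0]=[6, 2, 3]
Event 8: SEND 2->0: VV[2][2]++ -> VV[2]=[5, 2, 4], msg_vec=[5, 2, 4]; VV[0]=max(VV[0],msg_vec) then VV[0][0]++ -> VV[0]=[7, 2, 4]
Event 3 stamp: [0, 0, 1]
Event 4 stamp: [3, 2, 1]
[0, 0, 1] <= [3, 2, 1]? True. Equal? False. Happens-before: True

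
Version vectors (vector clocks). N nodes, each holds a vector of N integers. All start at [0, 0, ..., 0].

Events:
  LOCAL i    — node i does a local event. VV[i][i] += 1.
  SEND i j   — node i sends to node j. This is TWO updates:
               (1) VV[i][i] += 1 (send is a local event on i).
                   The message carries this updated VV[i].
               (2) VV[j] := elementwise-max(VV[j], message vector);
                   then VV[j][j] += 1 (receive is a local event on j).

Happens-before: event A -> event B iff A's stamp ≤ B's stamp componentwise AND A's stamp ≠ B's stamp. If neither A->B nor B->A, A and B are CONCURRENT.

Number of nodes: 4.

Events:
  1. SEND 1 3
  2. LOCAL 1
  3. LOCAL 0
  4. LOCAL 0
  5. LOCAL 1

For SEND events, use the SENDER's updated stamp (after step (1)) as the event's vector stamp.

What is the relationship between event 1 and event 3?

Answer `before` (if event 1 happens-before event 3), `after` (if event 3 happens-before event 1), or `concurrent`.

Initial: VV[0]=[0, 0, 0, 0]
Initial: VV[1]=[0, 0, 0, 0]
Initial: VV[2]=[0, 0, 0, 0]
Initial: VV[3]=[0, 0, 0, 0]
Event 1: SEND 1->3: VV[1][1]++ -> VV[1]=[0, 1, 0, 0], msg_vec=[0, 1, 0, 0]; VV[3]=max(VV[3],msg_vec) then VV[3][3]++ -> VV[3]=[0, 1, 0, 1]
Event 2: LOCAL 1: VV[1][1]++ -> VV[1]=[0, 2, 0, 0]
Event 3: LOCAL 0: VV[0][0]++ -> VV[0]=[1, 0, 0, 0]
Event 4: LOCAL 0: VV[0][0]++ -> VV[0]=[2, 0, 0, 0]
Event 5: LOCAL 1: VV[1][1]++ -> VV[1]=[0, 3, 0, 0]
Event 1 stamp: [0, 1, 0, 0]
Event 3 stamp: [1, 0, 0, 0]
[0, 1, 0, 0] <= [1, 0, 0, 0]? False
[1, 0, 0, 0] <= [0, 1, 0, 0]? False
Relation: concurrent

Answer: concurrent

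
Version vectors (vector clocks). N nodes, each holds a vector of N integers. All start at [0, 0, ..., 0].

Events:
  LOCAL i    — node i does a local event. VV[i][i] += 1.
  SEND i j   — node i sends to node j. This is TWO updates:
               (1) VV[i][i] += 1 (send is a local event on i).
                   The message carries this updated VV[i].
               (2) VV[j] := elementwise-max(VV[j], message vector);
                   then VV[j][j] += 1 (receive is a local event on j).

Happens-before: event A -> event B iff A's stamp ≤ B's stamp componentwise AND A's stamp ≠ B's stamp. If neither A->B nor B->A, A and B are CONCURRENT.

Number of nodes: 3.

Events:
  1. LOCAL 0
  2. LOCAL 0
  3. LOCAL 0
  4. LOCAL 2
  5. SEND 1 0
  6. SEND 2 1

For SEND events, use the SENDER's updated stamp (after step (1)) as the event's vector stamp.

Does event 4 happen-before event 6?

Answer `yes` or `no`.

Answer: yes

Derivation:
Initial: VV[0]=[0, 0, 0]
Initial: VV[1]=[0, 0, 0]
Initial: VV[2]=[0, 0, 0]
Event 1: LOCAL 0: VV[0][0]++ -> VV[0]=[1, 0, 0]
Event 2: LOCAL 0: VV[0][0]++ -> VV[0]=[2, 0, 0]
Event 3: LOCAL 0: VV[0][0]++ -> VV[0]=[3, 0, 0]
Event 4: LOCAL 2: VV[2][2]++ -> VV[2]=[0, 0, 1]
Event 5: SEND 1->0: VV[1][1]++ -> VV[1]=[0, 1, 0], msg_vec=[0, 1, 0]; VV[0]=max(VV[0],msg_vec) then VV[0][0]++ -> VV[0]=[4, 1, 0]
Event 6: SEND 2->1: VV[2][2]++ -> VV[2]=[0, 0, 2], msg_vec=[0, 0, 2]; VV[1]=max(VV[1],msg_vec) then VV[1][1]++ -> VV[1]=[0, 2, 2]
Event 4 stamp: [0, 0, 1]
Event 6 stamp: [0, 0, 2]
[0, 0, 1] <= [0, 0, 2]? True. Equal? False. Happens-before: True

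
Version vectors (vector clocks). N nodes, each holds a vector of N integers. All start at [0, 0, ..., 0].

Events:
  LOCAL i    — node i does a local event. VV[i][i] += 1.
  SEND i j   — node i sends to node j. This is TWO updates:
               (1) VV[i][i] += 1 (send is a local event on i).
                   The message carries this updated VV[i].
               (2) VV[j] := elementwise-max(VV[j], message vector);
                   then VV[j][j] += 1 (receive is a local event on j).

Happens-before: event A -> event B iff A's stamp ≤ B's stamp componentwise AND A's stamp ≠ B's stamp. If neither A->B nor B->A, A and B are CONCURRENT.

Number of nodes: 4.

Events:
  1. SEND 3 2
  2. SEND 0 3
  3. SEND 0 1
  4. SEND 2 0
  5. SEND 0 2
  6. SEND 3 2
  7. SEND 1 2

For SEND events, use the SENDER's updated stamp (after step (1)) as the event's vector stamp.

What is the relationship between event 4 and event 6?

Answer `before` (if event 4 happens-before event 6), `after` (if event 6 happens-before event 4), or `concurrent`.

Answer: concurrent

Derivation:
Initial: VV[0]=[0, 0, 0, 0]
Initial: VV[1]=[0, 0, 0, 0]
Initial: VV[2]=[0, 0, 0, 0]
Initial: VV[3]=[0, 0, 0, 0]
Event 1: SEND 3->2: VV[3][3]++ -> VV[3]=[0, 0, 0, 1], msg_vec=[0, 0, 0, 1]; VV[2]=max(VV[2],msg_vec) then VV[2][2]++ -> VV[2]=[0, 0, 1, 1]
Event 2: SEND 0->3: VV[0][0]++ -> VV[0]=[1, 0, 0, 0], msg_vec=[1, 0, 0, 0]; VV[3]=max(VV[3],msg_vec) then VV[3][3]++ -> VV[3]=[1, 0, 0, 2]
Event 3: SEND 0->1: VV[0][0]++ -> VV[0]=[2, 0, 0, 0], msg_vec=[2, 0, 0, 0]; VV[1]=max(VV[1],msg_vec) then VV[1][1]++ -> VV[1]=[2, 1, 0, 0]
Event 4: SEND 2->0: VV[2][2]++ -> VV[2]=[0, 0, 2, 1], msg_vec=[0, 0, 2, 1]; VV[0]=max(VV[0],msg_vec) then VV[0][0]++ -> VV[0]=[3, 0, 2, 1]
Event 5: SEND 0->2: VV[0][0]++ -> VV[0]=[4, 0, 2, 1], msg_vec=[4, 0, 2, 1]; VV[2]=max(VV[2],msg_vec) then VV[2][2]++ -> VV[2]=[4, 0, 3, 1]
Event 6: SEND 3->2: VV[3][3]++ -> VV[3]=[1, 0, 0, 3], msg_vec=[1, 0, 0, 3]; VV[2]=max(VV[2],msg_vec) then VV[2][2]++ -> VV[2]=[4, 0, 4, 3]
Event 7: SEND 1->2: VV[1][1]++ -> VV[1]=[2, 2, 0, 0], msg_vec=[2, 2, 0, 0]; VV[2]=max(VV[2],msg_vec) then VV[2][2]++ -> VV[2]=[4, 2, 5, 3]
Event 4 stamp: [0, 0, 2, 1]
Event 6 stamp: [1, 0, 0, 3]
[0, 0, 2, 1] <= [1, 0, 0, 3]? False
[1, 0, 0, 3] <= [0, 0, 2, 1]? False
Relation: concurrent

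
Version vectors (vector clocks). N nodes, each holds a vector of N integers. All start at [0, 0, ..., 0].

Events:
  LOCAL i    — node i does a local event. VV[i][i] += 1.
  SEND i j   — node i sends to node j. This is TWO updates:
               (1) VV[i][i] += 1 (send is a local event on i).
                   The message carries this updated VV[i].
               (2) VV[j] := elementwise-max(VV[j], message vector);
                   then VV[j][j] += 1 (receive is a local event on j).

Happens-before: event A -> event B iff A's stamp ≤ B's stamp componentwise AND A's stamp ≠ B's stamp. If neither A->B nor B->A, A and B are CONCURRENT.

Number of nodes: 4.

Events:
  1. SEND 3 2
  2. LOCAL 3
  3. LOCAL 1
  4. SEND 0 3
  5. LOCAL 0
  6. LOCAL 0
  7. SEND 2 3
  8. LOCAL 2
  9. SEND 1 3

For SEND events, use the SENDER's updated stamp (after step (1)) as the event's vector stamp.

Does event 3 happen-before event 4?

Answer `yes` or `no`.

Answer: no

Derivation:
Initial: VV[0]=[0, 0, 0, 0]
Initial: VV[1]=[0, 0, 0, 0]
Initial: VV[2]=[0, 0, 0, 0]
Initial: VV[3]=[0, 0, 0, 0]
Event 1: SEND 3->2: VV[3][3]++ -> VV[3]=[0, 0, 0, 1], msg_vec=[0, 0, 0, 1]; VV[2]=max(VV[2],msg_vec) then VV[2][2]++ -> VV[2]=[0, 0, 1, 1]
Event 2: LOCAL 3: VV[3][3]++ -> VV[3]=[0, 0, 0, 2]
Event 3: LOCAL 1: VV[1][1]++ -> VV[1]=[0, 1, 0, 0]
Event 4: SEND 0->3: VV[0][0]++ -> VV[0]=[1, 0, 0, 0], msg_vec=[1, 0, 0, 0]; VV[3]=max(VV[3],msg_vec) then VV[3][3]++ -> VV[3]=[1, 0, 0, 3]
Event 5: LOCAL 0: VV[0][0]++ -> VV[0]=[2, 0, 0, 0]
Event 6: LOCAL 0: VV[0][0]++ -> VV[0]=[3, 0, 0, 0]
Event 7: SEND 2->3: VV[2][2]++ -> VV[2]=[0, 0, 2, 1], msg_vec=[0, 0, 2, 1]; VV[3]=max(VV[3],msg_vec) then VV[3][3]++ -> VV[3]=[1, 0, 2, 4]
Event 8: LOCAL 2: VV[2][2]++ -> VV[2]=[0, 0, 3, 1]
Event 9: SEND 1->3: VV[1][1]++ -> VV[1]=[0, 2, 0, 0], msg_vec=[0, 2, 0, 0]; VV[3]=max(VV[3],msg_vec) then VV[3][3]++ -> VV[3]=[1, 2, 2, 5]
Event 3 stamp: [0, 1, 0, 0]
Event 4 stamp: [1, 0, 0, 0]
[0, 1, 0, 0] <= [1, 0, 0, 0]? False. Equal? False. Happens-before: False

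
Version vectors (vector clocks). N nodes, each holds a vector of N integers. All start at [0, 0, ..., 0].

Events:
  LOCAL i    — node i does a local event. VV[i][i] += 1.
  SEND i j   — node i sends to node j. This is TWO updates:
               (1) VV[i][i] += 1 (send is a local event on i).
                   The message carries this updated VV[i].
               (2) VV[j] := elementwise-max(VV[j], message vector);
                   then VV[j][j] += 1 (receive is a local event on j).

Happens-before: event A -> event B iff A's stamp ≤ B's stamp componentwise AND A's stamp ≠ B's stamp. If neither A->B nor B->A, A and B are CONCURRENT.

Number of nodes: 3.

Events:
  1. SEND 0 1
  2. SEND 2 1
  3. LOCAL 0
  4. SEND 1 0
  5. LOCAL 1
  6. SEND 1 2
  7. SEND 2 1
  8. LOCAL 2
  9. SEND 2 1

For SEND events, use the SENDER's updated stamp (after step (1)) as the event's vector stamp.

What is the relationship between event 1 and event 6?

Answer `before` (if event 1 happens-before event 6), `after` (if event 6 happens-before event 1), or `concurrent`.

Initial: VV[0]=[0, 0, 0]
Initial: VV[1]=[0, 0, 0]
Initial: VV[2]=[0, 0, 0]
Event 1: SEND 0->1: VV[0][0]++ -> VV[0]=[1, 0, 0], msg_vec=[1, 0, 0]; VV[1]=max(VV[1],msg_vec) then VV[1][1]++ -> VV[1]=[1, 1, 0]
Event 2: SEND 2->1: VV[2][2]++ -> VV[2]=[0, 0, 1], msg_vec=[0, 0, 1]; VV[1]=max(VV[1],msg_vec) then VV[1][1]++ -> VV[1]=[1, 2, 1]
Event 3: LOCAL 0: VV[0][0]++ -> VV[0]=[2, 0, 0]
Event 4: SEND 1->0: VV[1][1]++ -> VV[1]=[1, 3, 1], msg_vec=[1, 3, 1]; VV[0]=max(VV[0],msg_vec) then VV[0][0]++ -> VV[0]=[3, 3, 1]
Event 5: LOCAL 1: VV[1][1]++ -> VV[1]=[1, 4, 1]
Event 6: SEND 1->2: VV[1][1]++ -> VV[1]=[1, 5, 1], msg_vec=[1, 5, 1]; VV[2]=max(VV[2],msg_vec) then VV[2][2]++ -> VV[2]=[1, 5, 2]
Event 7: SEND 2->1: VV[2][2]++ -> VV[2]=[1, 5, 3], msg_vec=[1, 5, 3]; VV[1]=max(VV[1],msg_vec) then VV[1][1]++ -> VV[1]=[1, 6, 3]
Event 8: LOCAL 2: VV[2][2]++ -> VV[2]=[1, 5, 4]
Event 9: SEND 2->1: VV[2][2]++ -> VV[2]=[1, 5, 5], msg_vec=[1, 5, 5]; VV[1]=max(VV[1],msg_vec) then VV[1][1]++ -> VV[1]=[1, 7, 5]
Event 1 stamp: [1, 0, 0]
Event 6 stamp: [1, 5, 1]
[1, 0, 0] <= [1, 5, 1]? True
[1, 5, 1] <= [1, 0, 0]? False
Relation: before

Answer: before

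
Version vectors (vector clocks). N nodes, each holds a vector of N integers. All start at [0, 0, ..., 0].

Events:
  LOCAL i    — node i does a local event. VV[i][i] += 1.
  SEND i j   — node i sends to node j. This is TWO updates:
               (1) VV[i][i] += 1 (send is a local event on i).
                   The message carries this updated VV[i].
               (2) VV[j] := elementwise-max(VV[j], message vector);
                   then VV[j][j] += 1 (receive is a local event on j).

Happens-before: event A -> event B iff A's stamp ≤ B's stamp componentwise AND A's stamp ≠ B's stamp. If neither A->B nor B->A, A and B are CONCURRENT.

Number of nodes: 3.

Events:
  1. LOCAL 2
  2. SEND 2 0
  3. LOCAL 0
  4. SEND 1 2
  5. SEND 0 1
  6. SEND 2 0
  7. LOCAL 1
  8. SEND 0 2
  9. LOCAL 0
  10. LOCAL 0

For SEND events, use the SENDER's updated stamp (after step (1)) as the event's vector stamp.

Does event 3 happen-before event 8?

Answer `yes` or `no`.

Answer: yes

Derivation:
Initial: VV[0]=[0, 0, 0]
Initial: VV[1]=[0, 0, 0]
Initial: VV[2]=[0, 0, 0]
Event 1: LOCAL 2: VV[2][2]++ -> VV[2]=[0, 0, 1]
Event 2: SEND 2->0: VV[2][2]++ -> VV[2]=[0, 0, 2], msg_vec=[0, 0, 2]; VV[0]=max(VV[0],msg_vec) then VV[0][0]++ -> VV[0]=[1, 0, 2]
Event 3: LOCAL 0: VV[0][0]++ -> VV[0]=[2, 0, 2]
Event 4: SEND 1->2: VV[1][1]++ -> VV[1]=[0, 1, 0], msg_vec=[0, 1, 0]; VV[2]=max(VV[2],msg_vec) then VV[2][2]++ -> VV[2]=[0, 1, 3]
Event 5: SEND 0->1: VV[0][0]++ -> VV[0]=[3, 0, 2], msg_vec=[3, 0, 2]; VV[1]=max(VV[1],msg_vec) then VV[1][1]++ -> VV[1]=[3, 2, 2]
Event 6: SEND 2->0: VV[2][2]++ -> VV[2]=[0, 1, 4], msg_vec=[0, 1, 4]; VV[0]=max(VV[0],msg_vec) then VV[0][0]++ -> VV[0]=[4, 1, 4]
Event 7: LOCAL 1: VV[1][1]++ -> VV[1]=[3, 3, 2]
Event 8: SEND 0->2: VV[0][0]++ -> VV[0]=[5, 1, 4], msg_vec=[5, 1, 4]; VV[2]=max(VV[2],msg_vec) then VV[2][2]++ -> VV[2]=[5, 1, 5]
Event 9: LOCAL 0: VV[0][0]++ -> VV[0]=[6, 1, 4]
Event 10: LOCAL 0: VV[0][0]++ -> VV[0]=[7, 1, 4]
Event 3 stamp: [2, 0, 2]
Event 8 stamp: [5, 1, 4]
[2, 0, 2] <= [5, 1, 4]? True. Equal? False. Happens-before: True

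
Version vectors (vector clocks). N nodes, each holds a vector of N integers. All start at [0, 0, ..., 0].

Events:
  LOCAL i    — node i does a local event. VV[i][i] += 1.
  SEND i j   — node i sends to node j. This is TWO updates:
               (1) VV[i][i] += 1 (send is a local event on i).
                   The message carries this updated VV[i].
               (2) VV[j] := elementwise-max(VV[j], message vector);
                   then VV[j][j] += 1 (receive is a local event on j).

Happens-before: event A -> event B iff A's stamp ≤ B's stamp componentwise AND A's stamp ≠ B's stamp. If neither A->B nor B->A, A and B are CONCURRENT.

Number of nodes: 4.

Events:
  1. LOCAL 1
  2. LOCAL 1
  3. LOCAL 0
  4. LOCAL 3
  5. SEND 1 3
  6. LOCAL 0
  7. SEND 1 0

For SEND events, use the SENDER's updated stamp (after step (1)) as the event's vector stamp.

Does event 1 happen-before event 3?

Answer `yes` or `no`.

Initial: VV[0]=[0, 0, 0, 0]
Initial: VV[1]=[0, 0, 0, 0]
Initial: VV[2]=[0, 0, 0, 0]
Initial: VV[3]=[0, 0, 0, 0]
Event 1: LOCAL 1: VV[1][1]++ -> VV[1]=[0, 1, 0, 0]
Event 2: LOCAL 1: VV[1][1]++ -> VV[1]=[0, 2, 0, 0]
Event 3: LOCAL 0: VV[0][0]++ -> VV[0]=[1, 0, 0, 0]
Event 4: LOCAL 3: VV[3][3]++ -> VV[3]=[0, 0, 0, 1]
Event 5: SEND 1->3: VV[1][1]++ -> VV[1]=[0, 3, 0, 0], msg_vec=[0, 3, 0, 0]; VV[3]=max(VV[3],msg_vec) then VV[3][3]++ -> VV[3]=[0, 3, 0, 2]
Event 6: LOCAL 0: VV[0][0]++ -> VV[0]=[2, 0, 0, 0]
Event 7: SEND 1->0: VV[1][1]++ -> VV[1]=[0, 4, 0, 0], msg_vec=[0, 4, 0, 0]; VV[0]=max(VV[0],msg_vec) then VV[0][0]++ -> VV[0]=[3, 4, 0, 0]
Event 1 stamp: [0, 1, 0, 0]
Event 3 stamp: [1, 0, 0, 0]
[0, 1, 0, 0] <= [1, 0, 0, 0]? False. Equal? False. Happens-before: False

Answer: no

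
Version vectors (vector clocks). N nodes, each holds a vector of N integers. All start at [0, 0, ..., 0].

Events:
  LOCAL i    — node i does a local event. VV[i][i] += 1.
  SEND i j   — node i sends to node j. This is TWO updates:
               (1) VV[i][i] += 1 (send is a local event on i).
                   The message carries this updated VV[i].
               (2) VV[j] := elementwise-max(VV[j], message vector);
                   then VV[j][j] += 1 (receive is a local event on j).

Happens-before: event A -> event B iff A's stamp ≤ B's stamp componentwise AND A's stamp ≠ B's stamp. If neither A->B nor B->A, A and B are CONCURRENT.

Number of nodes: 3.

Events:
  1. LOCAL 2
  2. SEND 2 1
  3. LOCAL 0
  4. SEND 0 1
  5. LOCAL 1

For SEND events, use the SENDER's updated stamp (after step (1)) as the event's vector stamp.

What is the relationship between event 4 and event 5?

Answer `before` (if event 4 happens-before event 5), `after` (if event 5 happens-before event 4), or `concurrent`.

Answer: before

Derivation:
Initial: VV[0]=[0, 0, 0]
Initial: VV[1]=[0, 0, 0]
Initial: VV[2]=[0, 0, 0]
Event 1: LOCAL 2: VV[2][2]++ -> VV[2]=[0, 0, 1]
Event 2: SEND 2->1: VV[2][2]++ -> VV[2]=[0, 0, 2], msg_vec=[0, 0, 2]; VV[1]=max(VV[1],msg_vec) then VV[1][1]++ -> VV[1]=[0, 1, 2]
Event 3: LOCAL 0: VV[0][0]++ -> VV[0]=[1, 0, 0]
Event 4: SEND 0->1: VV[0][0]++ -> VV[0]=[2, 0, 0], msg_vec=[2, 0, 0]; VV[1]=max(VV[1],msg_vec) then VV[1][1]++ -> VV[1]=[2, 2, 2]
Event 5: LOCAL 1: VV[1][1]++ -> VV[1]=[2, 3, 2]
Event 4 stamp: [2, 0, 0]
Event 5 stamp: [2, 3, 2]
[2, 0, 0] <= [2, 3, 2]? True
[2, 3, 2] <= [2, 0, 0]? False
Relation: before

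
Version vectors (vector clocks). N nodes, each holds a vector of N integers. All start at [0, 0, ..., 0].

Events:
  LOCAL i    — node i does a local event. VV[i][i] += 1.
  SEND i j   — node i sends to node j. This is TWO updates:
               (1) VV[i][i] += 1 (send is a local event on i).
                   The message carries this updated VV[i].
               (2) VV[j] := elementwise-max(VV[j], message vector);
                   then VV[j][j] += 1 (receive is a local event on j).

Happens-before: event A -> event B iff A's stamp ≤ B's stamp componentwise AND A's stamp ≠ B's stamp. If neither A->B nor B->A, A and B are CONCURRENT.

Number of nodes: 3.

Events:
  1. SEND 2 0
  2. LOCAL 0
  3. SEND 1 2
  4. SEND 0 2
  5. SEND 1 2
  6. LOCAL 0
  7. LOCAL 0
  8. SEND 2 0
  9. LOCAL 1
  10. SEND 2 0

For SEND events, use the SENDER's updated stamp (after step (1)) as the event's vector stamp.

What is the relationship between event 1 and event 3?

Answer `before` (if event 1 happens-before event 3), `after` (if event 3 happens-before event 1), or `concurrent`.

Initial: VV[0]=[0, 0, 0]
Initial: VV[1]=[0, 0, 0]
Initial: VV[2]=[0, 0, 0]
Event 1: SEND 2->0: VV[2][2]++ -> VV[2]=[0, 0, 1], msg_vec=[0, 0, 1]; VV[0]=max(VV[0],msg_vec) then VV[0][0]++ -> VV[0]=[1, 0, 1]
Event 2: LOCAL 0: VV[0][0]++ -> VV[0]=[2, 0, 1]
Event 3: SEND 1->2: VV[1][1]++ -> VV[1]=[0, 1, 0], msg_vec=[0, 1, 0]; VV[2]=max(VV[2],msg_vec) then VV[2][2]++ -> VV[2]=[0, 1, 2]
Event 4: SEND 0->2: VV[0][0]++ -> VV[0]=[3, 0, 1], msg_vec=[3, 0, 1]; VV[2]=max(VV[2],msg_vec) then VV[2][2]++ -> VV[2]=[3, 1, 3]
Event 5: SEND 1->2: VV[1][1]++ -> VV[1]=[0, 2, 0], msg_vec=[0, 2, 0]; VV[2]=max(VV[2],msg_vec) then VV[2][2]++ -> VV[2]=[3, 2, 4]
Event 6: LOCAL 0: VV[0][0]++ -> VV[0]=[4, 0, 1]
Event 7: LOCAL 0: VV[0][0]++ -> VV[0]=[5, 0, 1]
Event 8: SEND 2->0: VV[2][2]++ -> VV[2]=[3, 2, 5], msg_vec=[3, 2, 5]; VV[0]=max(VV[0],msg_vec) then VV[0][0]++ -> VV[0]=[6, 2, 5]
Event 9: LOCAL 1: VV[1][1]++ -> VV[1]=[0, 3, 0]
Event 10: SEND 2->0: VV[2][2]++ -> VV[2]=[3, 2, 6], msg_vec=[3, 2, 6]; VV[0]=max(VV[0],msg_vec) then VV[0][0]++ -> VV[0]=[7, 2, 6]
Event 1 stamp: [0, 0, 1]
Event 3 stamp: [0, 1, 0]
[0, 0, 1] <= [0, 1, 0]? False
[0, 1, 0] <= [0, 0, 1]? False
Relation: concurrent

Answer: concurrent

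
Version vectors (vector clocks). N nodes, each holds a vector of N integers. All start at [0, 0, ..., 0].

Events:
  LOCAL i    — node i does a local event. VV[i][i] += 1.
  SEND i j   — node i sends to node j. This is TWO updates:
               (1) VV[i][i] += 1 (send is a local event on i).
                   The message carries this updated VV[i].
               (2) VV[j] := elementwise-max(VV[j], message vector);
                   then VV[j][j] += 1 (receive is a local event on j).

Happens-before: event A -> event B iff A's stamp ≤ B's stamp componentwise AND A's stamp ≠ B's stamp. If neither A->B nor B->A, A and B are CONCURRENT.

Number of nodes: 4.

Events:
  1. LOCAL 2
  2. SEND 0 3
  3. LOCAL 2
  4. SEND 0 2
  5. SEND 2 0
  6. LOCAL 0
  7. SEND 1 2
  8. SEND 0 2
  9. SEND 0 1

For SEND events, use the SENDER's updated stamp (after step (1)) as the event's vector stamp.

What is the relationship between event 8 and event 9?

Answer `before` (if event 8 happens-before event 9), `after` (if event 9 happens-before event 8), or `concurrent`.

Initial: VV[0]=[0, 0, 0, 0]
Initial: VV[1]=[0, 0, 0, 0]
Initial: VV[2]=[0, 0, 0, 0]
Initial: VV[3]=[0, 0, 0, 0]
Event 1: LOCAL 2: VV[2][2]++ -> VV[2]=[0, 0, 1, 0]
Event 2: SEND 0->3: VV[0][0]++ -> VV[0]=[1, 0, 0, 0], msg_vec=[1, 0, 0, 0]; VV[3]=max(VV[3],msg_vec) then VV[3][3]++ -> VV[3]=[1, 0, 0, 1]
Event 3: LOCAL 2: VV[2][2]++ -> VV[2]=[0, 0, 2, 0]
Event 4: SEND 0->2: VV[0][0]++ -> VV[0]=[2, 0, 0, 0], msg_vec=[2, 0, 0, 0]; VV[2]=max(VV[2],msg_vec) then VV[2][2]++ -> VV[2]=[2, 0, 3, 0]
Event 5: SEND 2->0: VV[2][2]++ -> VV[2]=[2, 0, 4, 0], msg_vec=[2, 0, 4, 0]; VV[0]=max(VV[0],msg_vec) then VV[0][0]++ -> VV[0]=[3, 0, 4, 0]
Event 6: LOCAL 0: VV[0][0]++ -> VV[0]=[4, 0, 4, 0]
Event 7: SEND 1->2: VV[1][1]++ -> VV[1]=[0, 1, 0, 0], msg_vec=[0, 1, 0, 0]; VV[2]=max(VV[2],msg_vec) then VV[2][2]++ -> VV[2]=[2, 1, 5, 0]
Event 8: SEND 0->2: VV[0][0]++ -> VV[0]=[5, 0, 4, 0], msg_vec=[5, 0, 4, 0]; VV[2]=max(VV[2],msg_vec) then VV[2][2]++ -> VV[2]=[5, 1, 6, 0]
Event 9: SEND 0->1: VV[0][0]++ -> VV[0]=[6, 0, 4, 0], msg_vec=[6, 0, 4, 0]; VV[1]=max(VV[1],msg_vec) then VV[1][1]++ -> VV[1]=[6, 2, 4, 0]
Event 8 stamp: [5, 0, 4, 0]
Event 9 stamp: [6, 0, 4, 0]
[5, 0, 4, 0] <= [6, 0, 4, 0]? True
[6, 0, 4, 0] <= [5, 0, 4, 0]? False
Relation: before

Answer: before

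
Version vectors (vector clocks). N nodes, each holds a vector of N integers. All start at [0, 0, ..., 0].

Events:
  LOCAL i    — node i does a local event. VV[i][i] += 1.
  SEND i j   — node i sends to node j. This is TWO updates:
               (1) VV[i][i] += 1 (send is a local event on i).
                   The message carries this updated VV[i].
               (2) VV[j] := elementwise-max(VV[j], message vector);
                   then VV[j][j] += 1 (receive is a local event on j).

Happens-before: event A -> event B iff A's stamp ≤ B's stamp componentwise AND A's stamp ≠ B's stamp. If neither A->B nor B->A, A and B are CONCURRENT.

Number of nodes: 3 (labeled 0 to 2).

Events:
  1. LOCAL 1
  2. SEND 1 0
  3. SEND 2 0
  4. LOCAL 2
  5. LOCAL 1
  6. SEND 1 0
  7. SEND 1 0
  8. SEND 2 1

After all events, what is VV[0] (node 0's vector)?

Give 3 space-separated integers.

Answer: 4 5 1

Derivation:
Initial: VV[0]=[0, 0, 0]
Initial: VV[1]=[0, 0, 0]
Initial: VV[2]=[0, 0, 0]
Event 1: LOCAL 1: VV[1][1]++ -> VV[1]=[0, 1, 0]
Event 2: SEND 1->0: VV[1][1]++ -> VV[1]=[0, 2, 0], msg_vec=[0, 2, 0]; VV[0]=max(VV[0],msg_vec) then VV[0][0]++ -> VV[0]=[1, 2, 0]
Event 3: SEND 2->0: VV[2][2]++ -> VV[2]=[0, 0, 1], msg_vec=[0, 0, 1]; VV[0]=max(VV[0],msg_vec) then VV[0][0]++ -> VV[0]=[2, 2, 1]
Event 4: LOCAL 2: VV[2][2]++ -> VV[2]=[0, 0, 2]
Event 5: LOCAL 1: VV[1][1]++ -> VV[1]=[0, 3, 0]
Event 6: SEND 1->0: VV[1][1]++ -> VV[1]=[0, 4, 0], msg_vec=[0, 4, 0]; VV[0]=max(VV[0],msg_vec) then VV[0][0]++ -> VV[0]=[3, 4, 1]
Event 7: SEND 1->0: VV[1][1]++ -> VV[1]=[0, 5, 0], msg_vec=[0, 5, 0]; VV[0]=max(VV[0],msg_vec) then VV[0][0]++ -> VV[0]=[4, 5, 1]
Event 8: SEND 2->1: VV[2][2]++ -> VV[2]=[0, 0, 3], msg_vec=[0, 0, 3]; VV[1]=max(VV[1],msg_vec) then VV[1][1]++ -> VV[1]=[0, 6, 3]
Final vectors: VV[0]=[4, 5, 1]; VV[1]=[0, 6, 3]; VV[2]=[0, 0, 3]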